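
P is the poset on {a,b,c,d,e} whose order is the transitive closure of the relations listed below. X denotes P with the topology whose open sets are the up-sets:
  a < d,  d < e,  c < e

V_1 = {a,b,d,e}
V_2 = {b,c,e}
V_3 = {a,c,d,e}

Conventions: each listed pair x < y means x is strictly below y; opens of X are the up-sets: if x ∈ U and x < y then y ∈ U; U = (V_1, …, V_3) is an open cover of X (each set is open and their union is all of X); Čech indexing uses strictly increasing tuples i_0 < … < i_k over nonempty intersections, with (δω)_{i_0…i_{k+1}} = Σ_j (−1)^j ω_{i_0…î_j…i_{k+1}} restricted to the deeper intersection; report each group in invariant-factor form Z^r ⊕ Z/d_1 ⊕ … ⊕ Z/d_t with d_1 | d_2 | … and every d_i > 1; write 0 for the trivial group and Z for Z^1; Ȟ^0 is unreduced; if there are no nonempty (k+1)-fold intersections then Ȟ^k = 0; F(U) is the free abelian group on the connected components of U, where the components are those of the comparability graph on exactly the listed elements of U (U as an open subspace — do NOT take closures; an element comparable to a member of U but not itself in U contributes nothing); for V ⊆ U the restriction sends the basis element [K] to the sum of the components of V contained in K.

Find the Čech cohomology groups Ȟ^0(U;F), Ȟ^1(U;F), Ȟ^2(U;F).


nonempty intersections:
  V12={b,e} V13={a,d,e} V23={c,e}
  V123={e}
components per intersection:
  V1: {a,d,e} {b}
  V2: {b} {c,e}
  V3: {a,c,d,e}
  V12: {b} {e}
  V13: {a,d,e}
  V23: {c,e}
  V123: {e}
C dims 5,4,1; δ0: rk 3, SNF 1^3; δ1: rk 1, SNF 1^1
Ȟ^0: (5−3)−0=2 ⇒ Z^2
Ȟ^1: (4−1)−3=0 ⇒ 0
Ȟ^2: (1−0)−1=0 ⇒ 0

Ȟ^0 ≅ Z^2,  Ȟ^1 ≅ 0,  Ȟ^2 ≅ 0


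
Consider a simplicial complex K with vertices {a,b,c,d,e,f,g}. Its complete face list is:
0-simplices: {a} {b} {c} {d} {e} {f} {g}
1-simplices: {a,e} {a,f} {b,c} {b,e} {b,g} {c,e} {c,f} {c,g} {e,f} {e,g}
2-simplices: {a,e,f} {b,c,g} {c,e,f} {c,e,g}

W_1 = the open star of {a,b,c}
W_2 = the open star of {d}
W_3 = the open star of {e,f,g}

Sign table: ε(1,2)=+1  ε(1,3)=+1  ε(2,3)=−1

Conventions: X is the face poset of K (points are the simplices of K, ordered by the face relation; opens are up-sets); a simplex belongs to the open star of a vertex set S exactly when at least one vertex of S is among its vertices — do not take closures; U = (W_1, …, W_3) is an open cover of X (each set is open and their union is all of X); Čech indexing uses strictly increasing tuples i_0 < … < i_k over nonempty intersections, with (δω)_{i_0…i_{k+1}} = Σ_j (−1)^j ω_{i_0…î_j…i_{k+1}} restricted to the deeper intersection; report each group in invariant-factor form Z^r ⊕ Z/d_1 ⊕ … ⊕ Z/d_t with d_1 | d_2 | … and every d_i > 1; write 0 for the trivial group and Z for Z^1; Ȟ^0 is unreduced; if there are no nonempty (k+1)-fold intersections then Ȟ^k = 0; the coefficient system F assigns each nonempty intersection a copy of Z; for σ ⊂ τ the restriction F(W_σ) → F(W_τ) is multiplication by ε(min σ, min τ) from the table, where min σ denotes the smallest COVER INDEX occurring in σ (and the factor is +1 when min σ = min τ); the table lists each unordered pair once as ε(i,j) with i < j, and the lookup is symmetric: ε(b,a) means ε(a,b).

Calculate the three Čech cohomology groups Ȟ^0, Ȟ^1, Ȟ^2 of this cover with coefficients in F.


nerve of the cover:
  W1={{a},{b},{c},{a,e},{a,f},{b,c},{b,e},{b,g},{c,e},{c,f},{c,g},{a,e,f},{b,c,g},{c,e,f},{c,e,g}} W2={{d}} W3={{e},{f},{g},{a,e},{a,f},{b,e},{b,g},{c,e},{c,f},{c,g},{e,f},{e,g},{a,e,f},{b,c,g},{c,e,f},{c,e,g}}
  W13={{a,e},{a,f},{b,e},{b,g},{c,e},{c,f},{c,g},{a,e,f},{b,c,g},{c,e,f},{c,e,g}}
C dims 3,1; δ0: rk 1, SNF 1^1
Ȟ^0 = (3 − 1) − 0 = 2, so Ȟ^0 ≅ Z^2
Ȟ^1 = (1 − 0) − 1 = 0, so Ȟ^1 ≅ 0
Ȟ^2 = (0 − 0) − 0 = 0, so Ȟ^2 ≅ 0

Ȟ^0(U;F) ≅ Z^2,  Ȟ^1(U;F) ≅ 0,  Ȟ^2(U;F) ≅ 0


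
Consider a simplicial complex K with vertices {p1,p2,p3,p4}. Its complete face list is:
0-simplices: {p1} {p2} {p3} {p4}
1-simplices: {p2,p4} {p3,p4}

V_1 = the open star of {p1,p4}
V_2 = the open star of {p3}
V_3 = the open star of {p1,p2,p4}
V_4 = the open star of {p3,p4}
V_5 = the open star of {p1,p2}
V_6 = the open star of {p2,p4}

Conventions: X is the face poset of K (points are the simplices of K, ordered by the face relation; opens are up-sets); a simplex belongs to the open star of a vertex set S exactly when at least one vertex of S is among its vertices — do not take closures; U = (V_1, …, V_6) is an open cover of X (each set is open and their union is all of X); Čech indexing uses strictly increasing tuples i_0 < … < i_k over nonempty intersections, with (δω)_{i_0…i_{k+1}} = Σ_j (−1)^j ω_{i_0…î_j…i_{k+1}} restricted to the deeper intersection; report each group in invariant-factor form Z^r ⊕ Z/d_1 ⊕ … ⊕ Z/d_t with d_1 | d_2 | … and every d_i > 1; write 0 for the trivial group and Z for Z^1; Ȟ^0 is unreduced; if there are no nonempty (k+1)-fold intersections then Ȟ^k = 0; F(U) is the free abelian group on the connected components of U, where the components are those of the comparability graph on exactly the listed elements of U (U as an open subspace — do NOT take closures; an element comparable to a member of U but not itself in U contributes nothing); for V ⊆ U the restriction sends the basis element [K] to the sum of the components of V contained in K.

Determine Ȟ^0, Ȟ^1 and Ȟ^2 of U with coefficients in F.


intersection data:
  V1={{p1},{p4},{p2,p4},{p3,p4}} V2={{p3},{p3,p4}} V3={{p1},{p2},{p4},{p2,p4},{p3,p4}} V4={{p3},{p4},{p2,p4},{p3,p4}} V5={{p1},{p2},{p2,p4}} V6={{p2},{p4},{p2,p4},{p3,p4}}
  V12={{p3,p4}} V13={{p1},{p4},{p2,p4},{p3,p4}} V14={{p4},{p2,p4},{p3,p4}} V15={{p1},{p2,p4}} V16={{p4},{p2,p4},{p3,p4}} V23={{p3,p4}} V24={{p3},{p3,p4}} V26={{p3,p4}} V34={{p4},{p2,p4},{p3,p4}} V35={{p1},{p2},{p2,p4}} V36={{p2},{p4},{p2,p4},{p3,p4}} V45={{p2,p4}} V46={{p4},{p2,p4},{p3,p4}} V56={{p2},{p2,p4}}
  V123={{p3,p4}} V124={{p3,p4}} V126={{p3,p4}} V134={{p4},{p2,p4},{p3,p4}} V135={{p1},{p2,p4}} V136={{p4},{p2,p4},{p3,p4}} V145={{p2,p4}} V146={{p4},{p2,p4},{p3,p4}} V156={{p2,p4}} V234={{p3,p4}} V236={{p3,p4}} V246={{p3,p4}} V345={{p2,p4}} V346={{p4},{p2,p4},{p3,p4}} V356={{p2},{p2,p4}} V456={{p2,p4}}
  V1234={{p3,p4}} V1236={{p3,p4}} V1246={{p3,p4}} V1345={{p2,p4}} V1346={{p4},{p2,p4},{p3,p4}} V1356={{p2,p4}} V1456={{p2,p4}} V2346={{p3,p4}} V3456={{p2,p4}}
  V12346={{p3,p4}} V13456={{p2,p4}}
components per intersection:
  V1: {{p1}} {{p4},{p2,p4},{p3,p4}}
  V2: {{p3},{p3,p4}}
  V3: {{p1}} {{p2},{p4},{p2,p4},{p3,p4}}
  V4: {{p3},{p4},{p2,p4},{p3,p4}}
  V5: {{p1}} {{p2},{p2,p4}}
  V6: {{p2},{p4},{p2,p4},{p3,p4}}
  V12: {{p3,p4}}
  V13: {{p1}} {{p4},{p2,p4},{p3,p4}}
  V14: {{p4},{p2,p4},{p3,p4}}
  V15: {{p1}} {{p2,p4}}
  V16: {{p4},{p2,p4},{p3,p4}}
  V23: {{p3,p4}}
  V24: {{p3},{p3,p4}}
  V26: {{p3,p4}}
  V34: {{p4},{p2,p4},{p3,p4}}
  V35: {{p1}} {{p2},{p2,p4}}
  V36: {{p2},{p4},{p2,p4},{p3,p4}}
  V45: {{p2,p4}}
  V46: {{p4},{p2,p4},{p3,p4}}
  V56: {{p2},{p2,p4}}
  V123: {{p3,p4}}
  V124: {{p3,p4}}
  V126: {{p3,p4}}
  V134: {{p4},{p2,p4},{p3,p4}}
  V135: {{p1}} {{p2,p4}}
  V136: {{p4},{p2,p4},{p3,p4}}
  V145: {{p2,p4}}
  V146: {{p4},{p2,p4},{p3,p4}}
  V156: {{p2,p4}}
  V234: {{p3,p4}}
  V236: {{p3,p4}}
  V246: {{p3,p4}}
  V345: {{p2,p4}}
  V346: {{p4},{p2,p4},{p3,p4}}
  V356: {{p2},{p2,p4}}
  V456: {{p2,p4}}
  V1234: {{p3,p4}}
  V1236: {{p3,p4}}
  V1246: {{p3,p4}}
  V1345: {{p2,p4}}
  V1346: {{p4},{p2,p4},{p3,p4}}
  V1356: {{p2,p4}}
  V1456: {{p2,p4}}
  V2346: {{p3,p4}}
  V3456: {{p2,p4}}
  V12346: {{p3,p4}}
  V13456: {{p2,p4}}
C dims 9,17,17,9; δ0: rk 7, SNF 1^7; δ1: rk 10, SNF 1^10; δ2: rk 7, SNF 1^7
Ȟ^0 = (9 − 7) − 0 = 2, so Ȟ^0 ≅ Z^2
Ȟ^1 = (17 − 10) − 7 = 0, so Ȟ^1 ≅ 0
Ȟ^2 = (17 − 7) − 10 = 0, so Ȟ^2 ≅ 0

Ȟ^0 = Z^2, Ȟ^1 = 0, Ȟ^2 = 0


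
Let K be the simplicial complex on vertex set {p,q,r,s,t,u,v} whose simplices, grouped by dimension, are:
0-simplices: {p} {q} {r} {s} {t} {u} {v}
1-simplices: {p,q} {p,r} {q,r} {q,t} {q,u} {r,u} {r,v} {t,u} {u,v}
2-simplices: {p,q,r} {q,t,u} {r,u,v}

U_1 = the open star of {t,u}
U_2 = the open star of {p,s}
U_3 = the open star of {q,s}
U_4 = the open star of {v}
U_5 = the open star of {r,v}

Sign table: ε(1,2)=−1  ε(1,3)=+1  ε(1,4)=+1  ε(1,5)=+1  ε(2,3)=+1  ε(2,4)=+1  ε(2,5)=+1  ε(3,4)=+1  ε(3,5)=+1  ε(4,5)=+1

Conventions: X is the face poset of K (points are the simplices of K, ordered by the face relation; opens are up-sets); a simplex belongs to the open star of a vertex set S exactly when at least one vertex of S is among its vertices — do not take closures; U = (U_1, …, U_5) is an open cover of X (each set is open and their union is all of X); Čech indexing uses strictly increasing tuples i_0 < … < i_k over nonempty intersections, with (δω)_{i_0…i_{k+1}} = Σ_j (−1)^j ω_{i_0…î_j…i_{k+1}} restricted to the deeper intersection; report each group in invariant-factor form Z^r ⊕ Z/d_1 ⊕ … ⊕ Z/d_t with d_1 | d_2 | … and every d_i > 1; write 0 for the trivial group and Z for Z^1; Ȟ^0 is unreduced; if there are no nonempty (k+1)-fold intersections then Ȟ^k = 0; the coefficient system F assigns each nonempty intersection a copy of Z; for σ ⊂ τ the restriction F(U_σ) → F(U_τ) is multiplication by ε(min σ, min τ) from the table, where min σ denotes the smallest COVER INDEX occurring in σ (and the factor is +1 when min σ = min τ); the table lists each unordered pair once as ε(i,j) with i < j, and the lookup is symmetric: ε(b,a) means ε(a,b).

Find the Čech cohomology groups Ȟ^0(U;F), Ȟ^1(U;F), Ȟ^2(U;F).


nonempty overlaps:
  U1={{t},{u},{q,t},{q,u},{r,u},{t,u},{u,v},{q,t,u},{r,u,v}} U2={{p},{s},{p,q},{p,r},{p,q,r}} U3={{q},{s},{p,q},{q,r},{q,t},{q,u},{p,q,r},{q,t,u}} U4={{v},{r,v},{u,v},{r,u,v}} U5={{r},{v},{p,r},{q,r},{r,u},{r,v},{u,v},{p,q,r},{r,u,v}}
  U13={{q,t},{q,u},{q,t,u}} U14={{u,v},{r,u,v}} U15={{r,u},{u,v},{r,u,v}} U23={{s},{p,q},{p,q,r}} U25={{p,r},{p,q,r}} U35={{q,r},{p,q,r}} U45={{v},{r,v},{u,v},{r,u,v}}
  U145={{u,v},{r,u,v}} U235={{p,q,r}}
C dims 5,7,2; δ0: rk 4, SNF 1^4; δ1: rk 2, SNF 1^2
degree 0: 5−4−0 = 1 → Ȟ^0 ≅ Z
degree 1: 7−2−4 = 1 → Ȟ^1 ≅ Z
degree 2: 2−0−2 = 0 → Ȟ^2 ≅ 0

Ȟ^0(U;F) ≅ Z, Ȟ^1(U;F) ≅ Z, Ȟ^2(U;F) ≅ 0


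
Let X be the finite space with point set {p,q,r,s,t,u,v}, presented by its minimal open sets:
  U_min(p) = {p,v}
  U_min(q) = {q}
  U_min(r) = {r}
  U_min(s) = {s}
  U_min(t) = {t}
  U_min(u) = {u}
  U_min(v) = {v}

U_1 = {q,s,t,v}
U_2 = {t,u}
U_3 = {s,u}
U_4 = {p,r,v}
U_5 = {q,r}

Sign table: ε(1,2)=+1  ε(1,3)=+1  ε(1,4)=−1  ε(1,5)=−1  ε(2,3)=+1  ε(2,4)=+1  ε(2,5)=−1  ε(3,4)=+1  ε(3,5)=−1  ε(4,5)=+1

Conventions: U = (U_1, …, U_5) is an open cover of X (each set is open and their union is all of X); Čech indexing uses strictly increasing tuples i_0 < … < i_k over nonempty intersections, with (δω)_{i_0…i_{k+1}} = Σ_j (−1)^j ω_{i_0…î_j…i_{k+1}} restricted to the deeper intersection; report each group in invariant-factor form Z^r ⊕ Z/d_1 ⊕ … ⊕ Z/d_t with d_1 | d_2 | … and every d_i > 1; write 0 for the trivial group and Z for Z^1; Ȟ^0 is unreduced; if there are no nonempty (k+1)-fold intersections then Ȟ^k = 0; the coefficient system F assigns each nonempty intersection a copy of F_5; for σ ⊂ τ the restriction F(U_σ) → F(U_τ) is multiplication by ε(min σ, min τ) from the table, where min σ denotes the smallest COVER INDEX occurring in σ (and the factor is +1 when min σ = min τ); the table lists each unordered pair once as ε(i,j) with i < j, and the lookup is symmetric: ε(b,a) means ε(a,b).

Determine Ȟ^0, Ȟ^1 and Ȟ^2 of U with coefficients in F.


Ȟ^0 = Z/5,  Ȟ^1 = Z/5 ⊕ Z/5,  Ȟ^2 = 0

intersection data:
  U12={t} U13={s} U14={v} U15={q} U23={u} U45={r}
C dims 5,6; δ0: rk_F5 4
Ȟ^0 = (5 − 4) − 0 = 1, so Ȟ^0 ≅ Z/5
Ȟ^1 = (6 − 0) − 4 = 2, so Ȟ^1 ≅ Z/5 ⊕ Z/5
Ȟ^2 = (0 − 0) − 0 = 0, so Ȟ^2 ≅ 0


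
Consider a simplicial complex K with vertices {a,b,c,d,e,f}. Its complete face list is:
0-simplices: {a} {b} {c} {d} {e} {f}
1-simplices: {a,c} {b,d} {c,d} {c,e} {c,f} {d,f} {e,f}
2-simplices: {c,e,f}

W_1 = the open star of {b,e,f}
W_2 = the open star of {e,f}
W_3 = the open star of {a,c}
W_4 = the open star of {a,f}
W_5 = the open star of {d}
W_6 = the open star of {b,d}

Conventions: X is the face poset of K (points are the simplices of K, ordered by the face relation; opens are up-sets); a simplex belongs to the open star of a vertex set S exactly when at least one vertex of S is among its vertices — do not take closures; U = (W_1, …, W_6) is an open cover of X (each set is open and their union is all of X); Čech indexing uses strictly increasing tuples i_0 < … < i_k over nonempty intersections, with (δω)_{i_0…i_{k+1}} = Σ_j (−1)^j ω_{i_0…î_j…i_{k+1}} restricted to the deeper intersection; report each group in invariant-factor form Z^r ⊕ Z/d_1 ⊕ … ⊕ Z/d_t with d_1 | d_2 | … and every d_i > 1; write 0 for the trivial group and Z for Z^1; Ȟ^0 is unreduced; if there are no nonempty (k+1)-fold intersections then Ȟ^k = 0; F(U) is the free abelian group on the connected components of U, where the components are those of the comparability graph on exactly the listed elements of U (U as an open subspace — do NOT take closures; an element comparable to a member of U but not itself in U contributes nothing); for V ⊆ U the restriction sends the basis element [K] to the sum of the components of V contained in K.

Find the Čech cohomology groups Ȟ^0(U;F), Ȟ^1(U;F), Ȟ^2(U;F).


nonempty overlaps:
  W1={{b},{e},{f},{b,d},{c,e},{c,f},{d,f},{e,f},{c,e,f}} W2={{e},{f},{c,e},{c,f},{d,f},{e,f},{c,e,f}} W3={{a},{c},{a,c},{c,d},{c,e},{c,f},{c,e,f}} W4={{a},{f},{a,c},{c,f},{d,f},{e,f},{c,e,f}} W5={{d},{b,d},{c,d},{d,f}} W6={{b},{d},{b,d},{c,d},{d,f}}
  W12={{e},{f},{c,e},{c,f},{d,f},{e,f},{c,e,f}} W13={{c,e},{c,f},{c,e,f}} W14={{f},{c,f},{d,f},{e,f},{c,e,f}} W15={{b,d},{d,f}} W16={{b},{b,d},{d,f}} W23={{c,e},{c,f},{c,e,f}} W24={{f},{c,f},{d,f},{e,f},{c,e,f}} W25={{d,f}} W26={{d,f}} W34={{a},{a,c},{c,f},{c,e,f}} W35={{c,d}} W36={{c,d}} W45={{d,f}} W46={{d,f}} W56={{d},{b,d},{c,d},{d,f}}
  W123={{c,e},{c,f},{c,e,f}} W124={{f},{c,f},{d,f},{e,f},{c,e,f}} W125={{d,f}} W126={{d,f}} W134={{c,f},{c,e,f}} W145={{d,f}} W146={{d,f}} W156={{b,d},{d,f}} W234={{c,f},{c,e,f}} W245={{d,f}} W246={{d,f}} W256={{d,f}} W356={{c,d}} W456={{d,f}}
  W1234={{c,f},{c,e,f}} W1245={{d,f}} W1246={{d,f}} W1256={{d,f}} W1456={{d,f}} W2456={{d,f}}
  W12456={{d,f}}
components per intersection:
  W1: {{b},{b,d}} {{e},{f},{c,e},{c,f},{d,f},{e,f},{c,e,f}}
  W2: {{e},{f},{c,e},{c,f},{d,f},{e,f},{c,e,f}}
  W3: {{a},{c},{a,c},{c,d},{c,e},{c,f},{c,e,f}}
  W4: {{a},{a,c}} {{f},{c,f},{d,f},{e,f},{c,e,f}}
  W5: {{d},{b,d},{c,d},{d,f}}
  W6: {{b},{d},{b,d},{c,d},{d,f}}
  W12: {{e},{f},{c,e},{c,f},{d,f},{e,f},{c,e,f}}
  W13: {{c,e},{c,f},{c,e,f}}
  W14: {{f},{c,f},{d,f},{e,f},{c,e,f}}
  W15: {{b,d}} {{d,f}}
  W16: {{b},{b,d}} {{d,f}}
  W23: {{c,e},{c,f},{c,e,f}}
  W24: {{f},{c,f},{d,f},{e,f},{c,e,f}}
  W25: {{d,f}}
  W26: {{d,f}}
  W34: {{a},{a,c}} {{c,f},{c,e,f}}
  W35: {{c,d}}
  W36: {{c,d}}
  W45: {{d,f}}
  W46: {{d,f}}
  W56: {{d},{b,d},{c,d},{d,f}}
  W123: {{c,e},{c,f},{c,e,f}}
  W124: {{f},{c,f},{d,f},{e,f},{c,e,f}}
  W125: {{d,f}}
  W126: {{d,f}}
  W134: {{c,f},{c,e,f}}
  W145: {{d,f}}
  W146: {{d,f}}
  W156: {{b,d}} {{d,f}}
  W234: {{c,f},{c,e,f}}
  W245: {{d,f}}
  W246: {{d,f}}
  W256: {{d,f}}
  W356: {{c,d}}
  W456: {{d,f}}
  W1234: {{c,f},{c,e,f}}
  W1245: {{d,f}}
  W1246: {{d,f}}
  W1256: {{d,f}}
  W1456: {{d,f}}
  W2456: {{d,f}}
  W12456: {{d,f}}
C dims 8,18,15,6; δ0: rk 7, SNF 1^7; δ1: rk 10, SNF 1^10; δ2: rk 5, SNF 1^5
degree 0: 8−7−0 = 1 → Ȟ^0 ≅ Z
degree 1: 18−10−7 = 1 → Ȟ^1 ≅ Z
degree 2: 15−5−10 = 0 → Ȟ^2 ≅ 0

Ȟ^0 ≅ Z; Ȟ^1 ≅ Z; Ȟ^2 ≅ 0


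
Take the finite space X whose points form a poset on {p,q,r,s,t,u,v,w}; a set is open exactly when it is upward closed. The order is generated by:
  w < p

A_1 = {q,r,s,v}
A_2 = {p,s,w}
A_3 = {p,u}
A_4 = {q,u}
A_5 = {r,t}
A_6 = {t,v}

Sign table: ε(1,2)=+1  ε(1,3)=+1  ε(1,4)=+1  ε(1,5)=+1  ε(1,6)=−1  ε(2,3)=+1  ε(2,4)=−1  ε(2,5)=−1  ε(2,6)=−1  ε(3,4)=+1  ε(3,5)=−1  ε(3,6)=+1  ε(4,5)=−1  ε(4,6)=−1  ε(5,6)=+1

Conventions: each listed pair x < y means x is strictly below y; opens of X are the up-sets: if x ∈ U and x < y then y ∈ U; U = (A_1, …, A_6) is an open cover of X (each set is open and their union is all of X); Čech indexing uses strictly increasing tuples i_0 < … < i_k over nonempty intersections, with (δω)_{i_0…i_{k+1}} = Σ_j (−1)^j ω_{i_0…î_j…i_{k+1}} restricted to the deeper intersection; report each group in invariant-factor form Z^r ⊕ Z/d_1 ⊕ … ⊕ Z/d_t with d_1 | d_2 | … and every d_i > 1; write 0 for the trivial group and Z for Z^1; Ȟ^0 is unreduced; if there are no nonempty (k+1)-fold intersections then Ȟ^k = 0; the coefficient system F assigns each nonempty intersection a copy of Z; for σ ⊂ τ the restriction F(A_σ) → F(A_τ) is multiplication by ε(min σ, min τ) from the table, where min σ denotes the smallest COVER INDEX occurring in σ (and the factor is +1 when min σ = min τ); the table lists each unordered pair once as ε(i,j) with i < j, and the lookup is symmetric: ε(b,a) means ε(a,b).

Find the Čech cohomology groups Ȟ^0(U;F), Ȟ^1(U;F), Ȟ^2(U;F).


Ȟ^0(U;F) ≅ 0,  Ȟ^1(U;F) ≅ Z ⊕ Z/2,  Ȟ^2(U;F) ≅ 0

nerve of the cover:
  A12={s} A14={q} A15={r} A16={v} A23={p} A34={u} A56={t}
C dims 6,7; δ0: rk 6, SNF 1^5·2
Ȟ^0 = (6 − 6) − 0 = 0, so Ȟ^0 ≅ 0
Ȟ^1 = (7 − 0) − 6 = 1 plus torsion [2], so Ȟ^1 ≅ Z ⊕ Z/2
Ȟ^2 = (0 − 0) − 0 = 0, so Ȟ^2 ≅ 0


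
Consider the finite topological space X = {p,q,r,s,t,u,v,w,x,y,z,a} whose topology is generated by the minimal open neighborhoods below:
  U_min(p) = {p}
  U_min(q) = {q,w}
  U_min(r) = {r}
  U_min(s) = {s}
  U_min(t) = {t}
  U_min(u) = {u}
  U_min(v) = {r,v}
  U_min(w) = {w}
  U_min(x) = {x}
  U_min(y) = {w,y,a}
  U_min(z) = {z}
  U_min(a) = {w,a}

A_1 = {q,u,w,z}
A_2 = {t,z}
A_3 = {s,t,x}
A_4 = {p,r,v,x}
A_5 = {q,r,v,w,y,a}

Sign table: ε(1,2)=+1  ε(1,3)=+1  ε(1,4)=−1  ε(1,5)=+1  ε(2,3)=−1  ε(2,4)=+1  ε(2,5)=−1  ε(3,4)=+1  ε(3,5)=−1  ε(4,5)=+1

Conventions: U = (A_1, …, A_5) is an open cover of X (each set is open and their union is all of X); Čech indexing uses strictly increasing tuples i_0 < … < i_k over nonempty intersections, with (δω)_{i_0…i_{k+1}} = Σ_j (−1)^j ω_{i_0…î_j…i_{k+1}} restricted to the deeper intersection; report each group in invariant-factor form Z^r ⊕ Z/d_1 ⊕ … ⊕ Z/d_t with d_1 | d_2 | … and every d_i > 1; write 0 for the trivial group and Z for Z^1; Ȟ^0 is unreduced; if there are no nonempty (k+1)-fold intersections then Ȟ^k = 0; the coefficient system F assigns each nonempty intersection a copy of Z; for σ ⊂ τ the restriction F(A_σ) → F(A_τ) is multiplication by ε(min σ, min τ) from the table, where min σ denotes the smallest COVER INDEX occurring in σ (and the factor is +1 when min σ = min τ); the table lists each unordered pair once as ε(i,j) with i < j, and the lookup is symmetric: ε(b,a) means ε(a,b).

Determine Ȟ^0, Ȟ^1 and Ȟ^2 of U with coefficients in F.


Ȟ^0(U;F) ≅ 0, Ȟ^1(U;F) ≅ Z/2, Ȟ^2(U;F) ≅ 0

cover nerve:
  A12={z} A15={q,w} A23={t} A34={x} A45={r,v}
C dims 5,5; δ0: rk 5, SNF 1^4·2
Ȟ^0: (5−5)−0=0 ⇒ 0
Ȟ^1: (5−0)−5=0 plus torsion [2] ⇒ Z/2
Ȟ^2: (0−0)−0=0 ⇒ 0


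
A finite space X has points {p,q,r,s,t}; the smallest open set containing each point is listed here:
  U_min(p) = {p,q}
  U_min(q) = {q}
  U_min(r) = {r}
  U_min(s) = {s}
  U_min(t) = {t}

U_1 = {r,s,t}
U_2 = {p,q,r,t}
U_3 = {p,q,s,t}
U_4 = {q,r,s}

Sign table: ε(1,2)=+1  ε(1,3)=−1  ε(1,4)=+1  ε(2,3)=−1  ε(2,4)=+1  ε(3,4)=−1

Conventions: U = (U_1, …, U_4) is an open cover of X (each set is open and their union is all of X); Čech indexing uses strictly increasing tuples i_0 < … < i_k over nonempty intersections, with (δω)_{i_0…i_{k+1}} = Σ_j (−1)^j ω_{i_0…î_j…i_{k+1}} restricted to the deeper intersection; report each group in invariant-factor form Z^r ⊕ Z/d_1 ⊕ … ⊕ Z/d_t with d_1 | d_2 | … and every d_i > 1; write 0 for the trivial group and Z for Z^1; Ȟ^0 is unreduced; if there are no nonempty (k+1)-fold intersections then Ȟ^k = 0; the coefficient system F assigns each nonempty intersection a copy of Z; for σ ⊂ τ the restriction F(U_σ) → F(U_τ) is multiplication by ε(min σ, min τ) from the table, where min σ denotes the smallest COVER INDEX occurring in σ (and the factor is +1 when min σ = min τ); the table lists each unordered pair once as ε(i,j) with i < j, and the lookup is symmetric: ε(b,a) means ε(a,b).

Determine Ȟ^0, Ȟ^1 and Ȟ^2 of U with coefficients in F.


Ȟ^0 = Z,  Ȟ^1 = 0,  Ȟ^2 = Z

nonempty intersections:
  U12={r,t} U13={s,t} U14={r,s} U23={p,q,t} U24={q,r} U34={q,s}
  U123={t} U124={r} U134={s} U234={q}
C dims 4,6,4; δ0: rk 3, SNF 1^3; δ1: rk 3, SNF 1^3
Ȟ^0: (4−3)−0=1 ⇒ Z
Ȟ^1: (6−3)−3=0 ⇒ 0
Ȟ^2: (4−0)−3=1 ⇒ Z


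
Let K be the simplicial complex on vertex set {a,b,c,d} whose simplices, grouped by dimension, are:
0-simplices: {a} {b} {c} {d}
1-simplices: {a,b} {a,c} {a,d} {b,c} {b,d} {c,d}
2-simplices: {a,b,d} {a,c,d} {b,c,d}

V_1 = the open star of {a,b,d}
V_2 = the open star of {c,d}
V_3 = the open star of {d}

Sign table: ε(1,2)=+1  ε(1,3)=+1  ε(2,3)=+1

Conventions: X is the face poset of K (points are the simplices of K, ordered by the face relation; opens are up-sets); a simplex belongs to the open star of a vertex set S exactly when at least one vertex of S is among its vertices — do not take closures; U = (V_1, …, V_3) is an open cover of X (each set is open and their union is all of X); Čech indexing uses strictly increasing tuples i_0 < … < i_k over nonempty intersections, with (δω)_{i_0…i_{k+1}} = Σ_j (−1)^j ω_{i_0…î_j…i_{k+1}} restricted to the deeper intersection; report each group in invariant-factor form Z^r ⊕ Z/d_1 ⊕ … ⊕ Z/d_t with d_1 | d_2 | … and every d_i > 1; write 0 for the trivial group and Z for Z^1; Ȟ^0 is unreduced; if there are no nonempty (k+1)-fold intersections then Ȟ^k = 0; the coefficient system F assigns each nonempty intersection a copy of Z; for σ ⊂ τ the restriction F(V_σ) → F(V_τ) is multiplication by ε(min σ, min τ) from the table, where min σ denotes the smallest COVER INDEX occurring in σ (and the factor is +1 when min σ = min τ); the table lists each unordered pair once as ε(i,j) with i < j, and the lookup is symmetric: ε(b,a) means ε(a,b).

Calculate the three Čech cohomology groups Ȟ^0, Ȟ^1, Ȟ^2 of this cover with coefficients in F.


nonempty overlaps:
  V1={{a},{b},{d},{a,b},{a,c},{a,d},{b,c},{b,d},{c,d},{a,b,d},{a,c,d},{b,c,d}} V2={{c},{d},{a,c},{a,d},{b,c},{b,d},{c,d},{a,b,d},{a,c,d},{b,c,d}} V3={{d},{a,d},{b,d},{c,d},{a,b,d},{a,c,d},{b,c,d}}
  V12={{d},{a,c},{a,d},{b,c},{b,d},{c,d},{a,b,d},{a,c,d},{b,c,d}} V13={{d},{a,d},{b,d},{c,d},{a,b,d},{a,c,d},{b,c,d}} V23={{d},{a,d},{b,d},{c,d},{a,b,d},{a,c,d},{b,c,d}}
  V123={{d},{a,d},{b,d},{c,d},{a,b,d},{a,c,d},{b,c,d}}
C dims 3,3,1; δ0: rk 2, SNF 1^2; δ1: rk 1, SNF 1^1
degree 0: 3−2−0 = 1 → Ȟ^0 ≅ Z
degree 1: 3−1−2 = 0 → Ȟ^1 ≅ 0
degree 2: 1−0−1 = 0 → Ȟ^2 ≅ 0

Ȟ^0 ≅ Z,  Ȟ^1 ≅ 0,  Ȟ^2 ≅ 0


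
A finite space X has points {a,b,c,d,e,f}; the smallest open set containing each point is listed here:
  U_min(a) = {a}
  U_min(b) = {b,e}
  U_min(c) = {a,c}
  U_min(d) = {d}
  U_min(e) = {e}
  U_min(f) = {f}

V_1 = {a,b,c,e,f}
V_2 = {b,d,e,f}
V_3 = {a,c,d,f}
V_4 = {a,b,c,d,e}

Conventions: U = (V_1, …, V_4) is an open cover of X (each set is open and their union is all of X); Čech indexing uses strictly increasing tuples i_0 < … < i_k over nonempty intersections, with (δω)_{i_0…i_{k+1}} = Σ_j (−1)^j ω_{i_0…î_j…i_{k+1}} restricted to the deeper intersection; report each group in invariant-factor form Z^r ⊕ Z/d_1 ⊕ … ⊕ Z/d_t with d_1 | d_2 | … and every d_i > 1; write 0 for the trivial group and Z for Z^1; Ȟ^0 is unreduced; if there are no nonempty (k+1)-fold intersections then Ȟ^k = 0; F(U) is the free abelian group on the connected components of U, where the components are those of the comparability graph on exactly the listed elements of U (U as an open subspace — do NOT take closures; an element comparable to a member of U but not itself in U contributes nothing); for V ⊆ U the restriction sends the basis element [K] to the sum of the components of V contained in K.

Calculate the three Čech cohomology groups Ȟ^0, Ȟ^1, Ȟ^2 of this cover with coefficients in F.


nerve simplices:
  V12={b,e,f} V13={a,c,f} V14={a,b,c,e} V23={d,f} V24={b,d,e} V34={a,c,d}
  V123={f} V124={b,e} V134={a,c} V234={d}
components per intersection:
  V1: {a,c} {b,e} {f}
  V2: {b,e} {d} {f}
  V3: {a,c} {d} {f}
  V4: {a,c} {b,e} {d}
  V12: {b,e} {f}
  V13: {a,c} {f}
  V14: {a,c} {b,e}
  V23: {d} {f}
  V24: {b,e} {d}
  V34: {a,c} {d}
  V123: {f}
  V124: {b,e}
  V134: {a,c}
  V234: {d}
C dims 12,12,4; δ0: rk 8, SNF 1^8; δ1: rk 4, SNF 1^4
degree 0: 12−8−0 = 4 → Ȟ^0 ≅ Z^4
degree 1: 12−4−8 = 0 → Ȟ^1 ≅ 0
degree 2: 4−0−4 = 0 → Ȟ^2 ≅ 0

Ȟ^0 ≅ Z^4, Ȟ^1 ≅ 0, Ȟ^2 ≅ 0


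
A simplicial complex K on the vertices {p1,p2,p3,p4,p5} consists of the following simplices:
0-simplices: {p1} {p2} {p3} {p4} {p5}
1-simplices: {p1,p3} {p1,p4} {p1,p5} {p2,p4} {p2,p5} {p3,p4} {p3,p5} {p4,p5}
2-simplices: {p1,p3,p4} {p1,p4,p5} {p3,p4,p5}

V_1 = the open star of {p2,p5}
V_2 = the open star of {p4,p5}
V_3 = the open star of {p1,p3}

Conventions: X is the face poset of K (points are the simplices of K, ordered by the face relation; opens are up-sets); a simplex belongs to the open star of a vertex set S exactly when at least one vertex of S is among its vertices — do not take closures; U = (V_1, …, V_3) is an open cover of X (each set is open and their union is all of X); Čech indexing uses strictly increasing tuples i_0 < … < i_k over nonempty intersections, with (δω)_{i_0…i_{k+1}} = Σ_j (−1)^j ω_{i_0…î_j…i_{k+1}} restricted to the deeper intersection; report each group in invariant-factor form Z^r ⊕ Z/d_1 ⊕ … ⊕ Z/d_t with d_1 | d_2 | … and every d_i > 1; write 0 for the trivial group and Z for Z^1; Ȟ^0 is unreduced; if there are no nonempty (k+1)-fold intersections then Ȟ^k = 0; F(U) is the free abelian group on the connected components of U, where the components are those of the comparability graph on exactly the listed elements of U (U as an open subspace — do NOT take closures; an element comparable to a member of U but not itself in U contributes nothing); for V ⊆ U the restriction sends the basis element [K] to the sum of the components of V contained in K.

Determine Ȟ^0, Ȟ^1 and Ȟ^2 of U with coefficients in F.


nerve simplices:
  V1={{p2},{p5},{p1,p5},{p2,p4},{p2,p5},{p3,p5},{p4,p5},{p1,p4,p5},{p3,p4,p5}} V2={{p4},{p5},{p1,p4},{p1,p5},{p2,p4},{p2,p5},{p3,p4},{p3,p5},{p4,p5},{p1,p3,p4},{p1,p4,p5},{p3,p4,p5}} V3={{p1},{p3},{p1,p3},{p1,p4},{p1,p5},{p3,p4},{p3,p5},{p1,p3,p4},{p1,p4,p5},{p3,p4,p5}}
  V12={{p5},{p1,p5},{p2,p4},{p2,p5},{p3,p5},{p4,p5},{p1,p4,p5},{p3,p4,p5}} V13={{p1,p5},{p3,p5},{p1,p4,p5},{p3,p4,p5}} V23={{p1,p4},{p1,p5},{p3,p4},{p3,p5},{p1,p3,p4},{p1,p4,p5},{p3,p4,p5}}
  V123={{p1,p5},{p3,p5},{p1,p4,p5},{p3,p4,p5}}
components per intersection:
  V1: {{p2},{p5},{p1,p5},{p2,p4},{p2,p5},{p3,p5},{p4,p5},{p1,p4,p5},{p3,p4,p5}}
  V2: {{p4},{p5},{p1,p4},{p1,p5},{p2,p4},{p2,p5},{p3,p4},{p3,p5},{p4,p5},{p1,p3,p4},{p1,p4,p5},{p3,p4,p5}}
  V3: {{p1},{p3},{p1,p3},{p1,p4},{p1,p5},{p3,p4},{p3,p5},{p1,p3,p4},{p1,p4,p5},{p3,p4,p5}}
  V12: {{p5},{p1,p5},{p2,p5},{p3,p5},{p4,p5},{p1,p4,p5},{p3,p4,p5}} {{p2,p4}}
  V13: {{p1,p5},{p1,p4,p5}} {{p3,p5},{p3,p4,p5}}
  V23: {{p1,p4},{p1,p5},{p3,p4},{p3,p5},{p1,p3,p4},{p1,p4,p5},{p3,p4,p5}}
  V123: {{p1,p5},{p1,p4,p5}} {{p3,p5},{p3,p4,p5}}
C dims 3,5,2; δ0: rk 2, SNF 1^2; δ1: rk 2, SNF 1^2
degree 0: 3−2−0 = 1 → Ȟ^0 ≅ Z
degree 1: 5−2−2 = 1 → Ȟ^1 ≅ Z
degree 2: 2−0−2 = 0 → Ȟ^2 ≅ 0

Ȟ^0(U;F) ≅ Z, Ȟ^1(U;F) ≅ Z and Ȟ^2(U;F) ≅ 0


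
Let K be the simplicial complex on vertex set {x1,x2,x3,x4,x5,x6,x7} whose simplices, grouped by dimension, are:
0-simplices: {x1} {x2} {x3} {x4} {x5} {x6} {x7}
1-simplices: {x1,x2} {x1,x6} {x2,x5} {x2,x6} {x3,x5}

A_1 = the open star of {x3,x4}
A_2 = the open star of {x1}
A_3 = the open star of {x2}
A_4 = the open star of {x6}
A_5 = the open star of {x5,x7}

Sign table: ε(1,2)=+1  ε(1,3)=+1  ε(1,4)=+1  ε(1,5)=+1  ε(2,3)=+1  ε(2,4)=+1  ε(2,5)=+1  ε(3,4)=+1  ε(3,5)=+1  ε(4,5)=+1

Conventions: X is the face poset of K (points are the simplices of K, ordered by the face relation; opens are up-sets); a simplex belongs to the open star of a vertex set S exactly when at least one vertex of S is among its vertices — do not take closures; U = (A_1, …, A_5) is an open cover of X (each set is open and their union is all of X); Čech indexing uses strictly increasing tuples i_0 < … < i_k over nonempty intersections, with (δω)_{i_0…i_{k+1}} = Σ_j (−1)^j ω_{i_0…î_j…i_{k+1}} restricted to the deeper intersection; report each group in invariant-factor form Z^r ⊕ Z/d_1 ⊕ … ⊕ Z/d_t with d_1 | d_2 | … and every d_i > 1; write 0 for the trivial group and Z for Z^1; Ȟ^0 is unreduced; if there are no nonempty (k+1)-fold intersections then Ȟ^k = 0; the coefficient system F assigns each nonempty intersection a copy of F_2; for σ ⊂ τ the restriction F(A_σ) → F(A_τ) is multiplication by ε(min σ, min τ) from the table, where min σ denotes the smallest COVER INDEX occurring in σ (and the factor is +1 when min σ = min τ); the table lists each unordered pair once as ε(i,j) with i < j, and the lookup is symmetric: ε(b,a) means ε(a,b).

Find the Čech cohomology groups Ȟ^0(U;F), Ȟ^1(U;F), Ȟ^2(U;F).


Ȟ^0 ≅ Z/2, Ȟ^1 ≅ Z/2, Ȟ^2 ≅ 0

cover nerve:
  A1={{x3},{x4},{x3,x5}} A2={{x1},{x1,x2},{x1,x6}} A3={{x2},{x1,x2},{x2,x5},{x2,x6}} A4={{x6},{x1,x6},{x2,x6}} A5={{x5},{x7},{x2,x5},{x3,x5}}
  A15={{x3,x5}} A23={{x1,x2}} A24={{x1,x6}} A34={{x2,x6}} A35={{x2,x5}}
C dims 5,5; δ0: rk_F2 4
Ȟ^0: (5−4)−0=1 ⇒ Z/2
Ȟ^1: (5−0)−4=1 ⇒ Z/2
Ȟ^2: (0−0)−0=0 ⇒ 0


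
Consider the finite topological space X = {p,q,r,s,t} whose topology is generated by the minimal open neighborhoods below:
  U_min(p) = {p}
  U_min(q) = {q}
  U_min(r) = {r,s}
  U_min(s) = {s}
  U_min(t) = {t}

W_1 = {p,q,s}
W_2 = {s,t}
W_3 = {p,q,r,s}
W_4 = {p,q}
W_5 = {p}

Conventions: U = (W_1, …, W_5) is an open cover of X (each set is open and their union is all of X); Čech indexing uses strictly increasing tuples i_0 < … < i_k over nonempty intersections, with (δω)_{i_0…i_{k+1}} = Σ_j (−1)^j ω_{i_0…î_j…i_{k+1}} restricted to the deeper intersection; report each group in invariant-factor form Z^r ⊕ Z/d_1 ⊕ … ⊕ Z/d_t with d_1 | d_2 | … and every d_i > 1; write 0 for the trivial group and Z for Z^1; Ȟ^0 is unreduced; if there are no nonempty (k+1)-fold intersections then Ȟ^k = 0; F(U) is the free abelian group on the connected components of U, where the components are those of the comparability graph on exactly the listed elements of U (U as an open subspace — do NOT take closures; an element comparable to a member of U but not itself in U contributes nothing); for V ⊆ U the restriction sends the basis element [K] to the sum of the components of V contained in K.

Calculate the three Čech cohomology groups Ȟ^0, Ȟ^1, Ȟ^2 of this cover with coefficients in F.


intersection data:
  W12={s} W13={p,q,s} W14={p,q} W15={p} W23={s} W34={p,q} W35={p} W45={p}
  W123={s} W134={p,q} W135={p} W145={p} W345={p}
  W1345={p}
components per intersection:
  W1: {p} {q} {s}
  W2: {s} {t}
  W3: {p} {q} {r,s}
  W4: {p} {q}
  W5: {p}
  W12: {s}
  W13: {p} {q} {s}
  W14: {p} {q}
  W15: {p}
  W23: {s}
  W34: {p} {q}
  W35: {p}
  W45: {p}
  W123: {s}
  W134: {p} {q}
  W135: {p}
  W145: {p}
  W345: {p}
  W1345: {p}
C dims 11,12,6,1; δ0: rk 7, SNF 1^7; δ1: rk 5, SNF 1^5; δ2: rk 1, SNF 1^1
Ȟ^0 = (11 − 7) − 0 = 4, so Ȟ^0 ≅ Z^4
Ȟ^1 = (12 − 5) − 7 = 0, so Ȟ^1 ≅ 0
Ȟ^2 = (6 − 1) − 5 = 0, so Ȟ^2 ≅ 0

Ȟ^0(U;F) ≅ Z^4; Ȟ^1(U;F) ≅ 0; Ȟ^2(U;F) ≅ 0


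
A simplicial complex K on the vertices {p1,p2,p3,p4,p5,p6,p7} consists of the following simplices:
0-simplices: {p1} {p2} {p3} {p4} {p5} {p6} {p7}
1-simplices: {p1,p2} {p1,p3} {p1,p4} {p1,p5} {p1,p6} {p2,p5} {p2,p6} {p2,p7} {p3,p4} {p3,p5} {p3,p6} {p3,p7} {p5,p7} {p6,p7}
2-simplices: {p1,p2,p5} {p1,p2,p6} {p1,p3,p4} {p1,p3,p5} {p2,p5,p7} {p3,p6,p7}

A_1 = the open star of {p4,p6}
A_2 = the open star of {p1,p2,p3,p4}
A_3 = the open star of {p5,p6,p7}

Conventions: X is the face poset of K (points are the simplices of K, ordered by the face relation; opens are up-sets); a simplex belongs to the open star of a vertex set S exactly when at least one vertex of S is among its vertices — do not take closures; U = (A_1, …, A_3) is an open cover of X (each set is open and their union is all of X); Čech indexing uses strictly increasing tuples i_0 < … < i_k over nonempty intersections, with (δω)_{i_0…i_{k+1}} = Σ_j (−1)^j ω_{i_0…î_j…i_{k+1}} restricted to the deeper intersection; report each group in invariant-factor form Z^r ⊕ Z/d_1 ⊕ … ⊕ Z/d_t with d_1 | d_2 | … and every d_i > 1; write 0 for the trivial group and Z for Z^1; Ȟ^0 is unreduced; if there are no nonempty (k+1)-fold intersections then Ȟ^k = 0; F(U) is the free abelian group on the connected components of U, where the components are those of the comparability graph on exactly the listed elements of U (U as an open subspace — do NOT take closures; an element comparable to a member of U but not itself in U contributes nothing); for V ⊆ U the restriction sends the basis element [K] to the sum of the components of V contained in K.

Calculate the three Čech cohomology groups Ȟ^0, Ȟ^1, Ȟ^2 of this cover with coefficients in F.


nerve of the cover:
  A1={{p4},{p6},{p1,p4},{p1,p6},{p2,p6},{p3,p4},{p3,p6},{p6,p7},{p1,p2,p6},{p1,p3,p4},{p3,p6,p7}} A2={{p1},{p2},{p3},{p4},{p1,p2},{p1,p3},{p1,p4},{p1,p5},{p1,p6},{p2,p5},{p2,p6},{p2,p7},{p3,p4},{p3,p5},{p3,p6},{p3,p7},{p1,p2,p5},{p1,p2,p6},{p1,p3,p4},{p1,p3,p5},{p2,p5,p7},{p3,p6,p7}} A3={{p5},{p6},{p7},{p1,p5},{p1,p6},{p2,p5},{p2,p6},{p2,p7},{p3,p5},{p3,p6},{p3,p7},{p5,p7},{p6,p7},{p1,p2,p5},{p1,p2,p6},{p1,p3,p5},{p2,p5,p7},{p3,p6,p7}}
  A12={{p4},{p1,p4},{p1,p6},{p2,p6},{p3,p4},{p3,p6},{p1,p2,p6},{p1,p3,p4},{p3,p6,p7}} A13={{p6},{p1,p6},{p2,p6},{p3,p6},{p6,p7},{p1,p2,p6},{p3,p6,p7}} A23={{p1,p5},{p1,p6},{p2,p5},{p2,p6},{p2,p7},{p3,p5},{p3,p6},{p3,p7},{p1,p2,p5},{p1,p2,p6},{p1,p3,p5},{p2,p5,p7},{p3,p6,p7}}
  A123={{p1,p6},{p2,p6},{p3,p6},{p1,p2,p6},{p3,p6,p7}}
components per intersection:
  A1: {{p4},{p1,p4},{p3,p4},{p1,p3,p4}} {{p6},{p1,p6},{p2,p6},{p3,p6},{p6,p7},{p1,p2,p6},{p3,p6,p7}}
  A2: {{p1},{p2},{p3},{p4},{p1,p2},{p1,p3},{p1,p4},{p1,p5},{p1,p6},{p2,p5},{p2,p6},{p2,p7},{p3,p4},{p3,p5},{p3,p6},{p3,p7},{p1,p2,p5},{p1,p2,p6},{p1,p3,p4},{p1,p3,p5},{p2,p5,p7},{p3,p6,p7}}
  A3: {{p5},{p6},{p7},{p1,p5},{p1,p6},{p2,p5},{p2,p6},{p2,p7},{p3,p5},{p3,p6},{p3,p7},{p5,p7},{p6,p7},{p1,p2,p5},{p1,p2,p6},{p1,p3,p5},{p2,p5,p7},{p3,p6,p7}}
  A12: {{p4},{p1,p4},{p3,p4},{p1,p3,p4}} {{p1,p6},{p2,p6},{p1,p2,p6}} {{p3,p6},{p3,p6,p7}}
  A13: {{p6},{p1,p6},{p2,p6},{p3,p6},{p6,p7},{p1,p2,p6},{p3,p6,p7}}
  A23: {{p1,p5},{p2,p5},{p2,p7},{p3,p5},{p1,p2,p5},{p1,p3,p5},{p2,p5,p7}} {{p1,p6},{p2,p6},{p1,p2,p6}} {{p3,p6},{p3,p7},{p3,p6,p7}}
  A123: {{p1,p6},{p2,p6},{p1,p2,p6}} {{p3,p6},{p3,p6,p7}}
C dims 4,7,2; δ0: rk 3, SNF 1^3; δ1: rk 2, SNF 1^2
Ȟ^0 = (4 − 3) − 0 = 1, so Ȟ^0 ≅ Z
Ȟ^1 = (7 − 2) − 3 = 2, so Ȟ^1 ≅ Z^2
Ȟ^2 = (2 − 0) − 2 = 0, so Ȟ^2 ≅ 0

Ȟ^0 ≅ Z,  Ȟ^1 ≅ Z^2,  Ȟ^2 ≅ 0


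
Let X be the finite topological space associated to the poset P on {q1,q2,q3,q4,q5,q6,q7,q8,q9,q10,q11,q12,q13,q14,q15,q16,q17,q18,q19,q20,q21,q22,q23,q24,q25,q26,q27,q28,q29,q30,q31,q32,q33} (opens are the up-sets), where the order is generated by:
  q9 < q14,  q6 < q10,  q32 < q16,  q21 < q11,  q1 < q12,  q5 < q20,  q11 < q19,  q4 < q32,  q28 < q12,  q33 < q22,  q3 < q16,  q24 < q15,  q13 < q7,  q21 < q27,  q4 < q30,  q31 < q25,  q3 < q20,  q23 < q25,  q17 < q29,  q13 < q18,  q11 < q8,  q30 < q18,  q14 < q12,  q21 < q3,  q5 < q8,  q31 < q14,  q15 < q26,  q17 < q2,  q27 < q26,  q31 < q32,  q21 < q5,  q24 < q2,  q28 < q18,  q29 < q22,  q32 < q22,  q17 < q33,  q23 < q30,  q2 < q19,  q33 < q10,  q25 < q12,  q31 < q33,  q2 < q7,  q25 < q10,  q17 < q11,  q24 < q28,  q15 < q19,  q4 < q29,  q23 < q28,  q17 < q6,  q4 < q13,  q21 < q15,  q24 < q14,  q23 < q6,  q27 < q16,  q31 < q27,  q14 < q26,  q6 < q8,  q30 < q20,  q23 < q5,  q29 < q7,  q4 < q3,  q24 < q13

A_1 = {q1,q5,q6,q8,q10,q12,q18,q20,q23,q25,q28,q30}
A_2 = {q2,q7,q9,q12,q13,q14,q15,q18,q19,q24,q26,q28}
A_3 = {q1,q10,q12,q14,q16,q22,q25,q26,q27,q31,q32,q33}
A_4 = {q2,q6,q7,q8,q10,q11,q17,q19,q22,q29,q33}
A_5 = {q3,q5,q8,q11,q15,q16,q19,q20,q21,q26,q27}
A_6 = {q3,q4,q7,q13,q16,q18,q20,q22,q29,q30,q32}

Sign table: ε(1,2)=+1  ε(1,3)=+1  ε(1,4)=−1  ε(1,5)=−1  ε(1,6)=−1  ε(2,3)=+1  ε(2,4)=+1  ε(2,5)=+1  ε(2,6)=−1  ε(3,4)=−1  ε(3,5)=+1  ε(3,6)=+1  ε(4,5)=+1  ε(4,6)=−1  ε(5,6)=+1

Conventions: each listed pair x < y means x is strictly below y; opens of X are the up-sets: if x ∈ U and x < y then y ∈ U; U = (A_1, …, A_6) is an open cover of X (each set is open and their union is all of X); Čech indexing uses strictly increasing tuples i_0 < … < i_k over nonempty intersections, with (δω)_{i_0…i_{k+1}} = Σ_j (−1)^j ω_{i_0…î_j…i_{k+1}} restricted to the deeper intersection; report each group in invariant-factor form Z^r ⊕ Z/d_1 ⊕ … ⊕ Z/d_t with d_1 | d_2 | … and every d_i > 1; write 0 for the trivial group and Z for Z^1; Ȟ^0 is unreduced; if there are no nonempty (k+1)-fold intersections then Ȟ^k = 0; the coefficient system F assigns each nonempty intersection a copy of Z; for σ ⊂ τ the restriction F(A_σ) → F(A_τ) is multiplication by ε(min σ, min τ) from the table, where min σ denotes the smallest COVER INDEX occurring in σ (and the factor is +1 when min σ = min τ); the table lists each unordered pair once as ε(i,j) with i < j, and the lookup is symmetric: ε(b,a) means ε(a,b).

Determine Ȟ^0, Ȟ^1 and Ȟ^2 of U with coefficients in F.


nerve of the cover:
  A12={q12,q18,q28} A13={q1,q10,q12,q25} A14={q6,q8,q10} A15={q5,q8,q20} A16={q18,q20,q30} A23={q12,q14,q26} A24={q2,q7,q19} A25={q15,q19,q26} A26={q7,q13,q18} A34={q10,q22,q33} A35={q16,q26,q27} A36={q16,q22,q32} A45={q8,q11,q19} A46={q7,q22,q29} A56={q3,q16,q20}
  A123={q12} A126={q18} A134={q10} A145={q8} A156={q20} A235={q26} A245={q19} A246={q7} A346={q22} A356={q16}
C dims 6,15,10; δ0: rk 6, SNF 1^5·2; δ1: rk 9, SNF 1^9
Ȟ^0 = (6 − 6) − 0 = 0, so Ȟ^0 ≅ 0
Ȟ^1 = (15 − 9) − 6 = 0 plus torsion [2], so Ȟ^1 ≅ Z/2
Ȟ^2 = (10 − 0) − 9 = 1, so Ȟ^2 ≅ Z

Ȟ^0 ≅ 0, Ȟ^1 ≅ Z/2 and Ȟ^2 ≅ Z


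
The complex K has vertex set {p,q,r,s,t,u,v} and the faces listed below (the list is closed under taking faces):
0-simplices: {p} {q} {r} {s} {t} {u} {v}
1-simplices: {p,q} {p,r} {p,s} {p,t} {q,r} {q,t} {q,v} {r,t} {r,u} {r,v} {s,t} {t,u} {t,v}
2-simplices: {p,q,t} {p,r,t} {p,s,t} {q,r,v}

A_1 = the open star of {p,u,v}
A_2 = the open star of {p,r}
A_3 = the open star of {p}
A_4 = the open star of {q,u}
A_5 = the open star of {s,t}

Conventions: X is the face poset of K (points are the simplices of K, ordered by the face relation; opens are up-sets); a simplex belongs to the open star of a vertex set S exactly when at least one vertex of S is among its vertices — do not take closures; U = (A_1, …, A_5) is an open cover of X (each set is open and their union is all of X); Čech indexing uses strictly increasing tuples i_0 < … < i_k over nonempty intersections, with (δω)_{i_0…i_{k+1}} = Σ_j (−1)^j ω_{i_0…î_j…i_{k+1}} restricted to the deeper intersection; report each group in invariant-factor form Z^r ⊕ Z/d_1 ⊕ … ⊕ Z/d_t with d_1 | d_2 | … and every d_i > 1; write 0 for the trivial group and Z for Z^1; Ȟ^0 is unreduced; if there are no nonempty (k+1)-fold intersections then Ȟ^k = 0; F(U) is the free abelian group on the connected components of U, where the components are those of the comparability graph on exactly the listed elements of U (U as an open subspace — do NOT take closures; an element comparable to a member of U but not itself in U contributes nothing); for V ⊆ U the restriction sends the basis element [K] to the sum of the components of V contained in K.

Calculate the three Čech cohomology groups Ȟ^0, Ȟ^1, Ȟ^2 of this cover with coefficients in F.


Ȟ^0 ≅ Z; Ȟ^1 ≅ Z^3; Ȟ^2 ≅ 0

nonempty intersections:
  A1={{p},{u},{v},{p,q},{p,r},{p,s},{p,t},{q,v},{r,u},{r,v},{t,u},{t,v},{p,q,t},{p,r,t},{p,s,t},{q,r,v}} A2={{p},{r},{p,q},{p,r},{p,s},{p,t},{q,r},{r,t},{r,u},{r,v},{p,q,t},{p,r,t},{p,s,t},{q,r,v}} A3={{p},{p,q},{p,r},{p,s},{p,t},{p,q,t},{p,r,t},{p,s,t}} A4={{q},{u},{p,q},{q,r},{q,t},{q,v},{r,u},{t,u},{p,q,t},{q,r,v}} A5={{s},{t},{p,s},{p,t},{q,t},{r,t},{s,t},{t,u},{t,v},{p,q,t},{p,r,t},{p,s,t}}
  A12={{p},{p,q},{p,r},{p,s},{p,t},{r,u},{r,v},{p,q,t},{p,r,t},{p,s,t},{q,r,v}} A13={{p},{p,q},{p,r},{p,s},{p,t},{p,q,t},{p,r,t},{p,s,t}} A14={{u},{p,q},{q,v},{r,u},{t,u},{p,q,t},{q,r,v}} A15={{p,s},{p,t},{t,u},{t,v},{p,q,t},{p,r,t},{p,s,t}} A23={{p},{p,q},{p,r},{p,s},{p,t},{p,q,t},{p,r,t},{p,s,t}} A24={{p,q},{q,r},{r,u},{p,q,t},{q,r,v}} A25={{p,s},{p,t},{r,t},{p,q,t},{p,r,t},{p,s,t}} A34={{p,q},{p,q,t}} A35={{p,s},{p,t},{p,q,t},{p,r,t},{p,s,t}} A45={{q,t},{t,u},{p,q,t}}
  A123={{p},{p,q},{p,r},{p,s},{p,t},{p,q,t},{p,r,t},{p,s,t}} A124={{p,q},{r,u},{p,q,t},{q,r,v}} A125={{p,s},{p,t},{p,q,t},{p,r,t},{p,s,t}} A134={{p,q},{p,q,t}} A135={{p,s},{p,t},{p,q,t},{p,r,t},{p,s,t}} A145={{t,u},{p,q,t}} A234={{p,q},{p,q,t}} A235={{p,s},{p,t},{p,q,t},{p,r,t},{p,s,t}} A245={{p,q,t}} A345={{p,q,t}}
  A1234={{p,q},{p,q,t}} A1235={{p,s},{p,t},{p,q,t},{p,r,t},{p,s,t}} A1245={{p,q,t}} A1345={{p,q,t}} A2345={{p,q,t}}
  A12345={{p,q,t}}
components per intersection:
  A1: {{p},{p,q},{p,r},{p,s},{p,t},{p,q,t},{p,r,t},{p,s,t}} {{u},{r,u},{t,u}} {{v},{q,v},{r,v},{t,v},{q,r,v}}
  A2: {{p},{r},{p,q},{p,r},{p,s},{p,t},{q,r},{r,t},{r,u},{r,v},{p,q,t},{p,r,t},{p,s,t},{q,r,v}}
  A3: {{p},{p,q},{p,r},{p,s},{p,t},{p,q,t},{p,r,t},{p,s,t}}
  A4: {{q},{p,q},{q,r},{q,t},{q,v},{p,q,t},{q,r,v}} {{u},{r,u},{t,u}}
  A5: {{s},{t},{p,s},{p,t},{q,t},{r,t},{s,t},{t,u},{t,v},{p,q,t},{p,r,t},{p,s,t}}
  A12: {{p},{p,q},{p,r},{p,s},{p,t},{p,q,t},{p,r,t},{p,s,t}} {{r,u}} {{r,v},{q,r,v}}
  A13: {{p},{p,q},{p,r},{p,s},{p,t},{p,q,t},{p,r,t},{p,s,t}}
  A14: {{u},{r,u},{t,u}} {{p,q},{p,q,t}} {{q,v},{q,r,v}}
  A15: {{p,s},{p,t},{p,q,t},{p,r,t},{p,s,t}} {{t,u}} {{t,v}}
  A23: {{p},{p,q},{p,r},{p,s},{p,t},{p,q,t},{p,r,t},{p,s,t}}
  A24: {{p,q},{p,q,t}} {{q,r},{q,r,v}} {{r,u}}
  A25: {{p,s},{p,t},{r,t},{p,q,t},{p,r,t},{p,s,t}}
  A34: {{p,q},{p,q,t}}
  A35: {{p,s},{p,t},{p,q,t},{p,r,t},{p,s,t}}
  A45: {{q,t},{p,q,t}} {{t,u}}
  A123: {{p},{p,q},{p,r},{p,s},{p,t},{p,q,t},{p,r,t},{p,s,t}}
  A124: {{p,q},{p,q,t}} {{r,u}} {{q,r,v}}
  A125: {{p,s},{p,t},{p,q,t},{p,r,t},{p,s,t}}
  A134: {{p,q},{p,q,t}}
  A135: {{p,s},{p,t},{p,q,t},{p,r,t},{p,s,t}}
  A145: {{t,u}} {{p,q,t}}
  A234: {{p,q},{p,q,t}}
  A235: {{p,s},{p,t},{p,q,t},{p,r,t},{p,s,t}}
  A245: {{p,q,t}}
  A345: {{p,q,t}}
  A1234: {{p,q},{p,q,t}}
  A1235: {{p,s},{p,t},{p,q,t},{p,r,t},{p,s,t}}
  A1245: {{p,q,t}}
  A1345: {{p,q,t}}
  A2345: {{p,q,t}}
  A12345: {{p,q,t}}
C dims 8,19,13,5; δ0: rk 7, SNF 1^7; δ1: rk 9, SNF 1^9; δ2: rk 4, SNF 1^4
Ȟ^0: (8−7)−0=1 ⇒ Z
Ȟ^1: (19−9)−7=3 ⇒ Z^3
Ȟ^2: (13−4)−9=0 ⇒ 0
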